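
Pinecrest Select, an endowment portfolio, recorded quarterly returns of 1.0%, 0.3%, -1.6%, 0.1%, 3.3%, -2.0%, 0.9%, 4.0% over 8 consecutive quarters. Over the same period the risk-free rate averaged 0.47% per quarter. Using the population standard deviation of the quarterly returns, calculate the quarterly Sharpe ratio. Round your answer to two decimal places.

Mean return r̄ = 6.00 / 8 = 0.7500%
Σ(r − r̄)² = (1 − 0.7500)² + (0.3 − 0.7500)² + (-1.6 − 0.7500)² + … = 30.8600
σ = √[30.8600 / 8] = 1.9641%
Sharpe = (r̄ − rf) / σ = (0.7500 − 0.47) / 1.9641 = 0.2800 / 1.9641 = 0.1426

0.14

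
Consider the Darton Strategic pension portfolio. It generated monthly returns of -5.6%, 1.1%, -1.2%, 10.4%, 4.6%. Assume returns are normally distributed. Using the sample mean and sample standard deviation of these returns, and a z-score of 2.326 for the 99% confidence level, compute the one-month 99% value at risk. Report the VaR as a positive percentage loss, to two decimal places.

12.19

r̄ = (-5.6 + 1.1 − 1.2 + 10.4 + 4.6) / 5 = 1.8600%
Sample σ = √[Σ(r − r̄)² / 4] = √[146.0320 / 4] = √36.5080 = 6.0422%
VaR = −(r̄ − z·σ) = −(1.8600 − 2.326 × 6.0422) = −(-12.1942) = 12.1942%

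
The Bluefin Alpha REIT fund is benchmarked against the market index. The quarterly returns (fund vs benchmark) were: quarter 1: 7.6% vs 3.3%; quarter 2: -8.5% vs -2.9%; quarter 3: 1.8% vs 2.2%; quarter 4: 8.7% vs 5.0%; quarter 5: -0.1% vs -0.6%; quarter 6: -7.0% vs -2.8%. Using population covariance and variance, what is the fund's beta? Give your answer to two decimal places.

r̄p = 0.4167%,  r̄m = 0.7000%
Cov = Σ(rp − r̄p)(rm − r̄m) / 6 = 19.1833
Var(rm) = Σ(rm − r̄m)² / 6 = 9.0667
β = Cov / Var = 19.1833 / 9.0667 = 2.1158

2.12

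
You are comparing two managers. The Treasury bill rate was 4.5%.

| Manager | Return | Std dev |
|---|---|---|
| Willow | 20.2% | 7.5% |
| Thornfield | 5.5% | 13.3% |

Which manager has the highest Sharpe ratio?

Willow

Willow: Sharpe ratio = (20.2% − 4.5%) / 7.5% = 2.093
Thornfield: Sharpe ratio = (5.5% − 4.5%) / 13.3% = 0.075
Highest: Willow (2.093).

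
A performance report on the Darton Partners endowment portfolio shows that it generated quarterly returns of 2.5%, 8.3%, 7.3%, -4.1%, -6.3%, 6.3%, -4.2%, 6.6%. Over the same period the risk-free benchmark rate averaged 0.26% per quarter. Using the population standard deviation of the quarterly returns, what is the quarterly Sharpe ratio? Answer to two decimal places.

0.32

Mean return μ = 16.40 / 8 = 2.0500%
Σ(r − μ)² = (2.5 − 2.0500)² + (8.3 − 2.0500)² + … = 252.2000
population σ = √(252.2000 / 8) = √31.5250 = 5.6147%
Sharpe = (μ − rf) / σ = (2.0500 − 0.26) / 5.6147 = 1.7900 / 5.6147 = 0.3188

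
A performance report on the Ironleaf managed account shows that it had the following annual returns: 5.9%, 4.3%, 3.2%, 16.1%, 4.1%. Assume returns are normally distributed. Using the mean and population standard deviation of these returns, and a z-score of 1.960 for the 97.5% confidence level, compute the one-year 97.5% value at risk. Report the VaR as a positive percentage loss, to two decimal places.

2.63

r̄ = (5.9 + 4.3 + 3.2 + 16.1 + 4.1) / 5 = 33.60 / 5 = 6.7200%
Population σ = √[Σ(r − r̄)² / 5] = √[113.7680 / 5] = √22.7536 = 4.7701%
VaR = −(r̄ − z·σ) = −(6.7200 − 1.960 × 4.7701) = −(-2.6294) = 2.6294%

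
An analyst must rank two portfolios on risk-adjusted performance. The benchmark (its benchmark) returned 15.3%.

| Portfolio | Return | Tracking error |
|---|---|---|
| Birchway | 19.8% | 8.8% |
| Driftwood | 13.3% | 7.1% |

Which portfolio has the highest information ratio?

Birchway

Birchway: IR = (19.8% − 15.3%) / 8.8% = 0.511
Driftwood: IR = (13.3% − 15.3%) / 7.1% = -0.282
Highest: Birchway (0.511).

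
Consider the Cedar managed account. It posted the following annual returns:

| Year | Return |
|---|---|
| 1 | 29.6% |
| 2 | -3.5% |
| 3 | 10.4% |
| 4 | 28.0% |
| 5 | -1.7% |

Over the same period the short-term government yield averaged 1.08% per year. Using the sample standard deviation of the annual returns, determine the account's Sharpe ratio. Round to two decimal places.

0.73

Mean return r̄ = 62.80 / 5 = 12.5600%
Σ(r − r̄)² = (29.6 − 12.5600)² + (-3.5 − 12.5600)² + (10.4 − 12.5600)² + … = 994.6920
sample σ = √(994.6920 / 4) = √248.6730 = 15.7694%
Sharpe = (r̄ − rf) / σ = (12.5600 − 1.08) / 15.7694 = 11.4800 / 15.7694 = 0.7280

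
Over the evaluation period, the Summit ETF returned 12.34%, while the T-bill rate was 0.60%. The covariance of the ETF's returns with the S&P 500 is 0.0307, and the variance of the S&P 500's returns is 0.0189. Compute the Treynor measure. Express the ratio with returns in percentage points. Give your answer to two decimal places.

7.23

β = Cov / Var = 0.0307 / 0.0189 = 1.6243
Treynor = (Rp − Rf) / β = (12.34% − 0.60%) / 1.6243 = 11.74 / 1.6243 = 7.2277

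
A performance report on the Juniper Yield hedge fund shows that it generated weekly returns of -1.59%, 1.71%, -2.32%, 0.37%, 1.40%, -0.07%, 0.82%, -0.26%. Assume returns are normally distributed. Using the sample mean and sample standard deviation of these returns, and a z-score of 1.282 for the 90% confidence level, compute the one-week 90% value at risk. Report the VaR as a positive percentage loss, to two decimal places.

μ = (-1.59 + 1.71 − 2.32 + 0.37 + 1.4 − 0.07 + 0.82 − 0.26) / 8 = 0.060 / 8 = 0.0075%
Sample σ = √[Σ(r − μ)² / 7] = √[13.6760 / 7] = √1.9537 = 1.3977%
VaR = −(μ − z·σ) = −(0.0075 − 1.282 × 1.3977) = −(-1.7844) = 1.7844%

1.78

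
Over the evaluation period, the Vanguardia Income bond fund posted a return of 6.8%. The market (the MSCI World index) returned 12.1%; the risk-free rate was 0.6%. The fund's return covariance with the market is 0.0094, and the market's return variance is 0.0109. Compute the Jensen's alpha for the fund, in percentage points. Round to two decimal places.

-3.72

β = Cov / Var = 0.0094 / 0.0109 = 0.8624
E[R] = Rf + β(Rm − Rf) = 0.6% + 0.8624 × (12.1% − 0.6%) = 10.5176%
α = Rp − E[R] = 6.8% − 10.5176% = -3.7176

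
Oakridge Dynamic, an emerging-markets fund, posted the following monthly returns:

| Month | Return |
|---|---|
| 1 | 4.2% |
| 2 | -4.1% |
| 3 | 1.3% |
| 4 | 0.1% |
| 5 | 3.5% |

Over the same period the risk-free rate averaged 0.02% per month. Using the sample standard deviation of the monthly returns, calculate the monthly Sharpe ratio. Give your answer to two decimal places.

0.30

r̄ = (4.2 − 4.1 + 1.3 + 0.1 + 3.5) / 5 = 5.00 / 5 = 1.0000%
Σ(r − r̄)² = 43.4000; sample σ = √(43.4000/4) = 3.2939%
Sharpe = (r̄ − rf) / σ = (1.0000 − 0.02) / 3.2939 = 0.9800 / 3.2939 = 0.2975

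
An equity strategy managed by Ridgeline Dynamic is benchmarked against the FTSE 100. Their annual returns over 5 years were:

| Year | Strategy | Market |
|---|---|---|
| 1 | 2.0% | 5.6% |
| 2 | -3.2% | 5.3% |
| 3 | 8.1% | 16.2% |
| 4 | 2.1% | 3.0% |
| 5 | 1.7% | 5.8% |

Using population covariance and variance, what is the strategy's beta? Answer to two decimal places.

r̄p = 2.1400%,  r̄m = 7.1800%
Cov = Σ(rp − r̄p)(rm − r̄m) / 5 = 12.9588
Var(rm) = Σ(rm − r̄m)² / 5 = 21.3536
β = Cov / Var = 12.9588 / 21.3536 = 0.6069

0.61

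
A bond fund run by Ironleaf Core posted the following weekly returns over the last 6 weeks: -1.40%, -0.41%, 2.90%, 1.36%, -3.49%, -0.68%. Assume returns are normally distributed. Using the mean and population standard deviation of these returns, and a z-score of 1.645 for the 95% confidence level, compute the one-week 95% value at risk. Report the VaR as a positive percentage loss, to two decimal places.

3.61

Mean return μ = -1.720 / 6 = -0.2867%
Population std dev = √[24.5371 / 6] = 2.0223%
VaR = −(μ − z·σ) = −(-0.2867 − 1.645 × 2.0223) = −(-3.6134) = 3.6134%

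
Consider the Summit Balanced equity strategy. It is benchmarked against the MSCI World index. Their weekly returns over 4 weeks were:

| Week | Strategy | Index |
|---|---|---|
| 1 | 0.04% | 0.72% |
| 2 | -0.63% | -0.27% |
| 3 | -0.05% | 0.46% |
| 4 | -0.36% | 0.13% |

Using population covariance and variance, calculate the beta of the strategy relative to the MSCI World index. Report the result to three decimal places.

r̄p = -0.2500%,  r̄m = 0.2600%
Cov = Σ(rp − r̄p)(rm − r̄m) / 4 = 0.0973
Var(rm) = Σ(rm − r̄m)² / 4 = 0.1374
β = Cov / Var = 0.0973 / 0.1374 = 0.7082

0.708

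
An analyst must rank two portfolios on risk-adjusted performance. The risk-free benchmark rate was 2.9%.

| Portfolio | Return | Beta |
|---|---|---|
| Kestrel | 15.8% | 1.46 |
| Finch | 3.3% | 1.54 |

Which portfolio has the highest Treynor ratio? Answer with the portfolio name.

Kestrel

Kestrel: Treynor = (15.8% − 2.9%) / 1.46 = 8.836
Finch: Treynor = (3.3% − 2.9%) / 1.54 = 0.260
Highest: Kestrel (8.836).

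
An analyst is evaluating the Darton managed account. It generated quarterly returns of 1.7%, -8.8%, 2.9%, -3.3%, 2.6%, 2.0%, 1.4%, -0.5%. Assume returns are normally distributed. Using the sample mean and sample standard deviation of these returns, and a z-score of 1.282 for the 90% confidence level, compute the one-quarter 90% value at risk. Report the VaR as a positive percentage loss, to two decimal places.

5.38

μ = (1.7 − 8.8 + 2.9 − 3.3 + 2.6 + 2 + 1.4 − 0.5) / 8 = -0.2500%
Σ(r − μ)² = (1.7 − (-0.2500))² + (-8.8 − (-0.2500))² + … = 112.1000
σ = √[112.1000 / 7] = 4.0018%
VaR = −(μ − z·σ) = −(-0.2500 − 1.282 × 4.0018) = −(-5.3803) = 5.3803%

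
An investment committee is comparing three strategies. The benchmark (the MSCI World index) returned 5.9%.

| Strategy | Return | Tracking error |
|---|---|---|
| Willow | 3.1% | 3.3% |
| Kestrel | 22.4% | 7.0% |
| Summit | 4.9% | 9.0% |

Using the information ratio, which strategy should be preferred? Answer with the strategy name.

Kestrel

Willow: IR = (3.1% − 5.9%) / 3.3% = -0.848
Kestrel: IR = (22.4% − 5.9%) / 7.0% = 2.357
Summit: IR = (4.9% − 5.9%) / 9.0% = -0.111
Highest: Kestrel (2.357).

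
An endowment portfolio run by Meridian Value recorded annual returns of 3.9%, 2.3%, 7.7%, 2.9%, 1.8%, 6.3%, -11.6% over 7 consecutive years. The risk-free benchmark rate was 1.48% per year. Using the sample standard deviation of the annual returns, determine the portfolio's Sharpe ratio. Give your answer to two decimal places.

r̄ = (3.9 + 2.3 + 7.7 + 2.9 + 1.8 + 6.3 − 11.6) / 7 = 1.9000%
Sample std dev = √[240.4200 / 6] = 6.3301%
Sharpe = (r̄ − rf) / σ = (1.9000 − 1.48) / 6.3301 = 0.4200 / 6.3301 = 0.0663

0.07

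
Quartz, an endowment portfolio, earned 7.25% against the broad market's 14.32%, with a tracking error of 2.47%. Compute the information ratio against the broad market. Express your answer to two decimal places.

-2.86

IR = (Rp − Rb) / TE = (7.25% − 14.32%) / 2.47% = -7.07% / 2.47% = -2.8623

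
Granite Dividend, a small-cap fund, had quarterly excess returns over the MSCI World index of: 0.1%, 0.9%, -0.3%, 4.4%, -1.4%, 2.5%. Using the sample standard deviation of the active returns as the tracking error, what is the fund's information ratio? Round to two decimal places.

0.49

Mean return r̄ = 6.20 / 6 = 1.0333%
Sample std dev = √[22.0733 / 5] = 2.1011%
IR = r̄ / tracking error = 1.0333 / 2.1011 = 0.4918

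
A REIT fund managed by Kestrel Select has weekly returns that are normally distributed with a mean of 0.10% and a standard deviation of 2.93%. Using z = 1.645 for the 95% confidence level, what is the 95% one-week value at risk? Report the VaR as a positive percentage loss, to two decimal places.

VaR (as % loss) = −(μ − z·σ) = −(0.10% − 1.645 × 2.93%) = −(-4.71985%) = 4.71985%

4.72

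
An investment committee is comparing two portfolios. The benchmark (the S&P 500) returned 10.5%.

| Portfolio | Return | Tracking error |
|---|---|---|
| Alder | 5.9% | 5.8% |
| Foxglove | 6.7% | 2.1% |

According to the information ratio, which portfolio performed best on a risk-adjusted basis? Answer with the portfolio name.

Alder: IR = (5.9% − 10.5%) / 5.8% = -0.793
Foxglove: IR = (6.7% − 10.5%) / 2.1% = -1.810
Highest: Alder (-0.793).

Alder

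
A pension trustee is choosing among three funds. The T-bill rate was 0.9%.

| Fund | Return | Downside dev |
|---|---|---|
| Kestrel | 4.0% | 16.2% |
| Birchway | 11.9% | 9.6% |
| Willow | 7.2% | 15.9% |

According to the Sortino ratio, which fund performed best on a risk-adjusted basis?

Birchway

Kestrel: Sortino ratio = (4.0% − 0.9%) / 16.2% = 0.191
Birchway: Sortino ratio = (11.9% − 0.9%) / 9.6% = 1.146
Willow: Sortino ratio = (7.2% − 0.9%) / 15.9% = 0.396
Highest: Birchway (1.146).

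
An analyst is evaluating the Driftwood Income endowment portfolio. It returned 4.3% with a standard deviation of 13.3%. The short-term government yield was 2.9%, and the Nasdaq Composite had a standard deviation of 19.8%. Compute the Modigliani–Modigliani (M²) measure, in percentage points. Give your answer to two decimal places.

4.98

Sharpe = (Rp − Rf) / σp = (4.3% − 2.9%) / 13.3% = 0.1053
M² = Rf + Sharpe × σm = 2.9% + 0.1053 × 19.8% = 4.9849%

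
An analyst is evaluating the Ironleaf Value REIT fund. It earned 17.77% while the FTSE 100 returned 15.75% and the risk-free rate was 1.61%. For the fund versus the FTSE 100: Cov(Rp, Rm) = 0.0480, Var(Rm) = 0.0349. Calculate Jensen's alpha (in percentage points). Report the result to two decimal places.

-3.29

β = Cov / Var = 0.0480 / 0.0349 = 1.3754
E[R] = Rf + β(Rm − Rf) = 1.61% + 1.3754 × (15.75% − 1.61%) = 21.0582%
α = Rp − E[R] = 17.77% − 21.0582% = -3.2882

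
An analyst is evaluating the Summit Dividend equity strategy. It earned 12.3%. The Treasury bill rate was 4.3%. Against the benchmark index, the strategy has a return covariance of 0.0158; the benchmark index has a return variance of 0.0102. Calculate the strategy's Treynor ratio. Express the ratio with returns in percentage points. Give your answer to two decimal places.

5.16

β = Cov / Var = 0.0158 / 0.0102 = 1.5490
Treynor = (Rp − Rf) / β = (12.3% − 4.3%) / 1.5490 = 8.00 / 1.5490 = 5.1646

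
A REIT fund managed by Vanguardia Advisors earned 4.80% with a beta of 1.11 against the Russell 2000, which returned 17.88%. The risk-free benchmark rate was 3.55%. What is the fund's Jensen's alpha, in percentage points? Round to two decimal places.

CAPM expected return = Rf + β(Rm − Rf) = 3.55% + 1.11 × (17.88% − 3.55%) = 3.55 + 1.11 × 14.33 = 19.4563%
Jensen's α = Rp − E[R] = 4.80% − 19.4563% = -14.6563

-14.66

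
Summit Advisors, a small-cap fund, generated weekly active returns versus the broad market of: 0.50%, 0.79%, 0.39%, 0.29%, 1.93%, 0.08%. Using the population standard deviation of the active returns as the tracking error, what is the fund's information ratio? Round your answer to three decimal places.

Mean return μ = 3.980 / 6 = 0.6633%
Population σ = √[Σ(r − μ)² / 6] = √[2.2015 / 6] = √0.3669 = 0.6057%
IR = μ / tracking error = 0.6633 / 0.6057 = 1.0951

1.095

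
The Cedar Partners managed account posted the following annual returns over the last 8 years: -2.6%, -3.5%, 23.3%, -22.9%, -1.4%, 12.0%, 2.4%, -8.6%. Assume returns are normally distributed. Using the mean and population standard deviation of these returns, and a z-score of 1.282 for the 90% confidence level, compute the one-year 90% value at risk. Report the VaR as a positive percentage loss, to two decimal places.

Mean return r̄ = -1.30 / 8 = -0.1625%
Σ(r − r̄)² = (-2.6 − (-0.1625))² + (-3.5 − (-0.1625))² + (23.3 − (-0.1625))² + … = 1311.7788
σ = √[1311.7788 / 8] = 12.8052%
VaR = −(r̄ − z·σ) = −(-0.1625 − 1.282 × 12.8052) = −(-16.5788) = 16.5788%

16.58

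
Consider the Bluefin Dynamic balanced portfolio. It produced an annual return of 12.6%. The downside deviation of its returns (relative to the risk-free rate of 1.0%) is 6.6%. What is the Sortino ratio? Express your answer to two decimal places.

Sortino = (Rp − Rf) / σd = (12.6% − 1.0%) / 6.6% = 11.60% / 6.6% = 1.7576

1.76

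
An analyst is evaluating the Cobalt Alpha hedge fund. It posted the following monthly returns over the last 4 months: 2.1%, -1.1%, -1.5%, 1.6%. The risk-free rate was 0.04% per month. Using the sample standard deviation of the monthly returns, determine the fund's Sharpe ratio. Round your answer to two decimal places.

0.13

r̄ = (2.1 − 1.1 − 1.5 + 1.6) / 4 = 0.2750%
Sample std dev = √[10.1275 / 3] = 1.8373%
Sharpe = (r̄ − rf) / σ = (0.2750 − 0.04) / 1.8373 = 0.2350 / 1.8373 = 0.1279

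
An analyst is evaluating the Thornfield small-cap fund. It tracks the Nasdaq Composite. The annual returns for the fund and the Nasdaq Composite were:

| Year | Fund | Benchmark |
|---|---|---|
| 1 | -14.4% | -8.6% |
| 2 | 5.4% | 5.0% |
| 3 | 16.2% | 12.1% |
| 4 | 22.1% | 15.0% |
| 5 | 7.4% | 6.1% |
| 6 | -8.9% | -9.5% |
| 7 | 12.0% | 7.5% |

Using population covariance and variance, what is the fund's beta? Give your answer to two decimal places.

1.36

r̄p = 5.6857%,  r̄m = 3.9429%
Cov = Σ(rp − r̄p)(rm − r̄m) / 7 = 105.8749
Var(rm) = Σ(rm − r̄m)² / 7 = 77.8939
β = Cov / Var = 105.8749 / 77.8939 = 1.3592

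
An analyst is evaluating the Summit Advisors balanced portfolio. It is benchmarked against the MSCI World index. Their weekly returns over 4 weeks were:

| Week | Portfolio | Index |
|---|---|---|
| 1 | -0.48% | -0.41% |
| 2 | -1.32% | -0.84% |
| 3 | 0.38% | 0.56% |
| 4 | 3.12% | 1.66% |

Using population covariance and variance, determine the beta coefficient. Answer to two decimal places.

1.70

r̄p = 0.4250%,  r̄m = 0.2425%
Cov = Σ(rp − r̄p)(rm − r̄m) / 4 = 1.5713
Var(rm) = Σ(rm − r̄m)² / 4 = 0.9269
β = Cov / Var = 1.5713 / 0.9269 = 1.6952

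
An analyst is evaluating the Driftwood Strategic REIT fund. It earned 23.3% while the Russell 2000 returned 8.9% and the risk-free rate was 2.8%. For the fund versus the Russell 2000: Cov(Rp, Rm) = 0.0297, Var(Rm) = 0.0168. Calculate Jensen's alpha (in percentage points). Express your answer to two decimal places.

β = Cov / Var = 0.0297 / 0.0168 = 1.7679
E[R] = Rf + β(Rm − Rf) = 2.8% + 1.7679 × (8.9% − 2.8%) = 13.5842%
α = Rp − E[R] = 23.3% − 13.5842% = 9.7158

9.72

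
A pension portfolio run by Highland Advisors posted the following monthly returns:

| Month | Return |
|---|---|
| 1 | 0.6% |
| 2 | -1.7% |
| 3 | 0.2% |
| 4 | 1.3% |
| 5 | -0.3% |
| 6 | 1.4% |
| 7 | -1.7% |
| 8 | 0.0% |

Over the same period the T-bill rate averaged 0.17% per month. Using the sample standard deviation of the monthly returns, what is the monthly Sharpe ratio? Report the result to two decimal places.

μ = (0.6 − 1.7 + 0.2 + 1.3 − 0.3 + 1.4 − 1.7 + 0) / 8 = -0.20 / 8 = -0.0250%
Σ(r − μ)² = 9.9150; sample σ = √(9.9150/7) = 1.1901%
Sharpe = (μ − rf) / σ = (-0.0250 − 0.17) / 1.1901 = -0.1950 / 1.1901 = -0.1639

-0.16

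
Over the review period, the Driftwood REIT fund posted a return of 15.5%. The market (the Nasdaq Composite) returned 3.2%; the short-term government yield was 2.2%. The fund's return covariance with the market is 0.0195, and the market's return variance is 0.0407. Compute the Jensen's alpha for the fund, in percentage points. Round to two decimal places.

β = Cov / Var = 0.0195 / 0.0407 = 0.4791
E[R] = Rf + β(Rm − Rf) = 2.2% + 0.4791 × (3.2% − 2.2%) = 2.6791%
α = Rp − E[R] = 15.5% − 2.6791% = 12.8209

12.82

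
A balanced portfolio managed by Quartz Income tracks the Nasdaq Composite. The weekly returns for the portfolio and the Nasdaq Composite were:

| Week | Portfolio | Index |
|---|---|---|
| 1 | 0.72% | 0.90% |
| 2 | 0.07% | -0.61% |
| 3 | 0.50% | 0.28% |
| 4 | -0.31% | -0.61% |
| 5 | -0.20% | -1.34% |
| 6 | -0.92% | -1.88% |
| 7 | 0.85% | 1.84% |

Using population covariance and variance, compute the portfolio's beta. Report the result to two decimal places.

r̄p = 0.1014%,  r̄m = -0.2029%
Cov = Σ(rp − r̄p)(rm − r̄m) / 7 = 0.6629
Var(rm) = Σ(rm − r̄m)² / 7 = 1.4372
β = Cov / Var = 0.6629 / 1.4372 = 0.4612

0.46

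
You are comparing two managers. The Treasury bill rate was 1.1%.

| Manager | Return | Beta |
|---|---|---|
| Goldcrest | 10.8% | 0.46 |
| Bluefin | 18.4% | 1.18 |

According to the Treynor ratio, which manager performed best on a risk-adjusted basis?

Goldcrest

Goldcrest: Treynor = (10.8% − 1.1%) / 0.46 = 21.087
Bluefin: Treynor = (18.4% − 1.1%) / 1.18 = 14.661
Highest: Goldcrest (21.087).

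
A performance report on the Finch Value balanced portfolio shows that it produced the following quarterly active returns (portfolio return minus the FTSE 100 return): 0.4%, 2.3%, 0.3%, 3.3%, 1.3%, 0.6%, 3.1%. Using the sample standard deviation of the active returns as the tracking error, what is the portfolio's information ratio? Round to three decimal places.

1.260

r̄ = (0.4 + 2.3 + 0.3 + 3.3 + 1.3 + 0.6 + 3.1) / 7 = 1.6143%
Σ(r − r̄)² = (0.4 − 1.6143)² + (2.3 − 1.6143)² + … = 9.8486
sample σ = √(9.8486 / 6) = √1.6414 = 1.2812%
IR = r̄ / tracking error = 1.6143 / 1.2812 = 1.2600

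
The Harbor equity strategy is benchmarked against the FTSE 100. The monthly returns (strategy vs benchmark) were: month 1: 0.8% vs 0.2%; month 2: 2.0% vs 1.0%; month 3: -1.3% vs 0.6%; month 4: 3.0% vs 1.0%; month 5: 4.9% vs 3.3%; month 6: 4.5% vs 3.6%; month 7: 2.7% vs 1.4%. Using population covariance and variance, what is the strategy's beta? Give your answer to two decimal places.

1.34

r̄p = 2.3714%,  r̄m = 1.5857%
Cov = Σ(rp − r̄p)(rm − r̄m) / 7 = 2.0296
Var(rm) = Σ(rm − r̄m)² / 7 = 1.5155
β = Cov / Var = 2.0296 / 1.5155 = 1.3392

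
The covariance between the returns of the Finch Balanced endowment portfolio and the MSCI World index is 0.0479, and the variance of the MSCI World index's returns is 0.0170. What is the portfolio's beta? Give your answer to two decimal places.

2.82

β = Cov(Rp, Rm) / Var(Rm) = 0.0479 / 0.0170 = 2.8176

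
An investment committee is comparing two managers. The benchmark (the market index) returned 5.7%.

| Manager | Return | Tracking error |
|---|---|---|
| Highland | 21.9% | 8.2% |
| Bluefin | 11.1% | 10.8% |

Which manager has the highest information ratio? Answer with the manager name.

Highland

Highland: IR = (21.9% − 5.7%) / 8.2% = 1.976
Bluefin: IR = (11.1% − 5.7%) / 10.8% = 0.500
Highest: Highland (1.976).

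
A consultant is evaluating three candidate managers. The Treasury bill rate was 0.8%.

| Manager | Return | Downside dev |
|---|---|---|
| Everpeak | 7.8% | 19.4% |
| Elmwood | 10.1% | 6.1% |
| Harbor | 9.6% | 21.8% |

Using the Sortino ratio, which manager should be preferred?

Elmwood

Everpeak: Sortino ratio = (7.8% − 0.8%) / 19.4% = 0.361
Elmwood: Sortino ratio = (10.1% − 0.8%) / 6.1% = 1.525
Harbor: Sortino ratio = (9.6% − 0.8%) / 21.8% = 0.404
Highest: Elmwood (1.525).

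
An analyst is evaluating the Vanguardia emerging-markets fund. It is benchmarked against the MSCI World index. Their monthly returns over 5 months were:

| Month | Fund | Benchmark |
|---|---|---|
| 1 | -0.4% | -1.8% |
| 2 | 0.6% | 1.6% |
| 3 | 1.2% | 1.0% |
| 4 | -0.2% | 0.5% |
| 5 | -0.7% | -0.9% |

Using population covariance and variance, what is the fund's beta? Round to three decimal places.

0.431

r̄p = 0.1000%,  r̄m = 0.0800%
Cov = Σ(rp − r̄p)(rm − r̄m) / 5 = 0.6740
Var(rm) = Σ(rm − r̄m)² / 5 = 1.5656
β = Cov / Var = 0.6740 / 1.5656 = 0.4305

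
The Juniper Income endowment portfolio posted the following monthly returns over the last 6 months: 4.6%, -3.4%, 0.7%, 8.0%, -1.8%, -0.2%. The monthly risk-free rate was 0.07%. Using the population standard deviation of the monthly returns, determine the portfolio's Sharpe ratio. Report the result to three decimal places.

0.322

Mean return μ = 7.90 / 6 = 1.3167%
Σ(r − μ)² = (4.6 − 1.3167)² + (-3.4 − 1.3167)² + … = 90.0883
σ = √[90.0883 / 6] = 3.8749%
Sharpe = (μ − rf) / σ = (1.3167 − 0.07) / 3.8749 = 1.2467 / 3.8749 = 0.3217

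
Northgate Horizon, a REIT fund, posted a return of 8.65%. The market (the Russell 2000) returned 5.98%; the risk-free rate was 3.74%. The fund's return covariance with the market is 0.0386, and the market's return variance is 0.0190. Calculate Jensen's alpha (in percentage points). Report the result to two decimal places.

0.36

β = Cov / Var = 0.0386 / 0.0190 = 2.0316
E[R] = Rf + β(Rm − Rf) = 3.74% + 2.0316 × (5.98% − 3.74%) = 8.2908%
α = Rp − E[R] = 8.65% − 8.2908% = 0.3592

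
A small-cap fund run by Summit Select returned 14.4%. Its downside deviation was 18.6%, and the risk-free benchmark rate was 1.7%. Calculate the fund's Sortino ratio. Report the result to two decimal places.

0.68

Sortino = (Rp − Rf) / σd = (14.4% − 1.7%) / 18.6% = 12.70% / 18.6% = 0.6828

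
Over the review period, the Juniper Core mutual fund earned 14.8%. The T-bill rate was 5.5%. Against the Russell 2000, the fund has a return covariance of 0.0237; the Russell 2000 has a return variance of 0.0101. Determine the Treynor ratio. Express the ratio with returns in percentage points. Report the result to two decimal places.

β = Cov / Var = 0.0237 / 0.0101 = 2.3465
Treynor = (Rp − Rf) / β = (14.8% − 5.5%) / 2.3465 = 9.30 / 2.3465 = 3.9633

3.96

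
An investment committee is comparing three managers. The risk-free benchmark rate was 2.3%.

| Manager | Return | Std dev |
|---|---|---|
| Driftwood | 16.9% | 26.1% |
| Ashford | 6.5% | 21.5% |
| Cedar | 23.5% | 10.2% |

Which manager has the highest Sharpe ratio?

Cedar

Driftwood: Sharpe ratio = (16.9% − 2.3%) / 26.1% = 0.559
Ashford: Sharpe ratio = (6.5% − 2.3%) / 21.5% = 0.195
Cedar: Sharpe ratio = (23.5% − 2.3%) / 10.2% = 2.078
Highest: Cedar (2.078).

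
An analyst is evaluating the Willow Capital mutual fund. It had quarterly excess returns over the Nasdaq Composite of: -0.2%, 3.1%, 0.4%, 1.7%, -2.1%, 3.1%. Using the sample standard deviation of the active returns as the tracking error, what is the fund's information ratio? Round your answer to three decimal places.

0.491

Mean return r̄ = 6.00 / 6 = 1.0000%
Σ(r − r̄)² = (-0.2 − 1.0000)² + (3.1 − 1.0000)² + … = 20.7200
sample σ = √(20.7200 / 5) = √4.1440 = 2.0357%
IR = r̄ / tracking error = 1.0000 / 2.0357 = 0.4912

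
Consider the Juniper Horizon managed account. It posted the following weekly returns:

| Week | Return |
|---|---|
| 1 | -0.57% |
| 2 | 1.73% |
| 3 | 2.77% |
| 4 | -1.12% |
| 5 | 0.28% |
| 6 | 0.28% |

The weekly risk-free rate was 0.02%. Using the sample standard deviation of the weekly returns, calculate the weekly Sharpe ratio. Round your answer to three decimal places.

0.374

Mean return μ = 3.370 / 6 = 0.5617%
Sample σ = √[Σ(r − μ)² / 5] = √[10.5091 / 5] = √2.1018 = 1.4498%
Sharpe = (μ − rf) / σ = (0.5617 − 0.02) / 1.4498 = 0.5417 / 1.4498 = 0.3736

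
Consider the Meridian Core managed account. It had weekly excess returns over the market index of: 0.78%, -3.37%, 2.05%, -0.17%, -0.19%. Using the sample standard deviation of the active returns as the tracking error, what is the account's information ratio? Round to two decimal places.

-0.09

r̄ = (0.78 − 3.37 + 2.05 − 0.17 − 0.19) / 5 = -0.1800%
Σ(r − r̄)² = 16.0708; sample σ = √(16.0708/4) = 2.0044%
IR = r̄ / tracking error = -0.1800 / 2.0044 = -0.0898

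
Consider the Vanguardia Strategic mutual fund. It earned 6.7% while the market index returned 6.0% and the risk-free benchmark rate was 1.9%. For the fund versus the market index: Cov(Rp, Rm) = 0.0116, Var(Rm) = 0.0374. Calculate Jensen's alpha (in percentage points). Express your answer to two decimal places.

3.53

β = Cov / Var = 0.0116 / 0.0374 = 0.3102
E[R] = Rf + β(Rm − Rf) = 1.9% + 0.3102 × (6.0% − 1.9%) = 3.1718%
α = Rp − E[R] = 6.7% − 3.1718% = 3.5282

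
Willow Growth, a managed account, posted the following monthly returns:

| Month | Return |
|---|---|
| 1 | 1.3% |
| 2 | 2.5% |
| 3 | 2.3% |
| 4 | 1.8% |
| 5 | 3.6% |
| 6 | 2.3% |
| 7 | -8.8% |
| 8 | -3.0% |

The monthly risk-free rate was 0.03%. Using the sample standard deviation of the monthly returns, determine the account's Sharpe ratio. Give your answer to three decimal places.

0.053

r̄ = (1.3 + 2.5 + 2.3 + 1.8 + 3.6 + 2.3 − 8.8 − 3) / 8 = 2.00 / 8 = 0.2500%
Sample std dev = √[120.6600 / 7] = 4.1518%
Sharpe = (r̄ − rf) / σ = (0.2500 − 0.03) / 4.1518 = 0.2200 / 4.1518 = 0.0530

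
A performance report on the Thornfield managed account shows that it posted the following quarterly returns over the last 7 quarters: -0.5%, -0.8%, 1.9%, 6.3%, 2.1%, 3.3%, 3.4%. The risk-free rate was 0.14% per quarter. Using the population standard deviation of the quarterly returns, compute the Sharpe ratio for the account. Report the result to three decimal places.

0.929

μ = (-0.5 − 0.8 + 1.9 + 6.3 + 2.1 + 3.3 + 3.4) / 7 = 2.2429%
Σ(r − μ)² = 35.8371; population σ = √(35.8371/7) = 2.2627%
Sharpe = (μ − rf) / σ = (2.2429 − 0.14) / 2.2627 = 2.1029 / 2.2627 = 0.9294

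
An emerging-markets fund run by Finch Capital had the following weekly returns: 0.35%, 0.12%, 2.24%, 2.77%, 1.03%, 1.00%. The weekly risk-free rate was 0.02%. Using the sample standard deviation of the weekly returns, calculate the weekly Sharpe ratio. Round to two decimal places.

1.18

Mean return μ = 7.510 / 6 = 1.2517%
Σ(r − μ)² = (0.35 − 1.2517)² + (0.12 − 1.2517)² + … = 5.4883
sample σ = √(5.4883 / 5) = √1.0977 = 1.0477%
Sharpe = (μ − rf) / σ = (1.2517 − 0.02) / 1.0477 = 1.2317 / 1.0477 = 1.1756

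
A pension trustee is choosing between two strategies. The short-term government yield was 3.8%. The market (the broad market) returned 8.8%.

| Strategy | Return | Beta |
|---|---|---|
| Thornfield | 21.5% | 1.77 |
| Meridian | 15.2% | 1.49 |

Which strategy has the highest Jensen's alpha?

Thornfield

Thornfield: α = 21.5% − [3.8% + 1.77 × (8.8% − 3.8%)] = 8.850
Meridian: α = 15.2% − [3.8% + 1.49 × (8.8% − 3.8%)] = 3.950
Highest: Thornfield (8.850).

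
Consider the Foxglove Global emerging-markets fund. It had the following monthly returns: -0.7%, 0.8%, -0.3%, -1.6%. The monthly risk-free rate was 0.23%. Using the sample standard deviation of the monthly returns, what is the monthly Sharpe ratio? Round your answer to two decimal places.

μ = (-0.7 + 0.8 − 0.3 − 1.6) / 4 = -1.80 / 4 = -0.4500%
Sample std dev = √[2.9700 / 3] = 0.9950%
Sharpe = (μ − rf) / σ = (-0.4500 − 0.23) / 0.9950 = -0.6800 / 0.9950 = -0.6834

-0.68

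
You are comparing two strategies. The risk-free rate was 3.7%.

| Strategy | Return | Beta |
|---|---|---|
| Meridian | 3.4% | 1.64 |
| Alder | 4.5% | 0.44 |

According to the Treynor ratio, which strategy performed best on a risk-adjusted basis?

Meridian: Treynor = (3.4% − 3.7%) / 1.64 = -0.183
Alder: Treynor = (4.5% − 3.7%) / 0.44 = 1.818
Highest: Alder (1.818).

Alder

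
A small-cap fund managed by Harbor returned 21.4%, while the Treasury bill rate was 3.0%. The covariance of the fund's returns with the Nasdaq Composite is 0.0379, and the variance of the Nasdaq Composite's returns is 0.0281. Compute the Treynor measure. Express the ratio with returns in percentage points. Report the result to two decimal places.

13.64

β = Cov / Var = 0.0379 / 0.0281 = 1.3488
Treynor = (Rp − Rf) / β = (21.4% − 3.0%) / 1.3488 = 18.40 / 1.3488 = 13.6418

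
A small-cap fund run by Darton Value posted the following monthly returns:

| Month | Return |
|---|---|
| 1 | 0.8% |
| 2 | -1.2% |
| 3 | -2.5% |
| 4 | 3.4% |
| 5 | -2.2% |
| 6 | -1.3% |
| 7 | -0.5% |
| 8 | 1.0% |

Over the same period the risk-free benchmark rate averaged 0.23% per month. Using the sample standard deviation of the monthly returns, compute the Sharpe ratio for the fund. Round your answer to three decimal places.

r̄ = (0.8 − 1.2 − 2.5 + 3.4 − 2.2 − 1.3 − 0.5 + 1) / 8 = -0.3125%
Σ(r − r̄)² = (0.8 − (-0.3125))² + (-1.2 − (-0.3125))² + (-2.5 − (-0.3125))² + … = 26.8888
σ = √[26.8888 / 7] = 1.9599%
Sharpe = (r̄ − rf) / σ = (-0.3125 − 0.23) / 1.9599 = -0.5425 / 1.9599 = -0.2768

-0.277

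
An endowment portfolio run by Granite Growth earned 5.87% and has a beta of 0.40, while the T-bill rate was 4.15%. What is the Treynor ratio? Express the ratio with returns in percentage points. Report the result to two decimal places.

Treynor = (Rp − Rf) / β = (5.87% − 4.15%) / 0.40 = 1.72 / 0.40 = 4.3000

4.30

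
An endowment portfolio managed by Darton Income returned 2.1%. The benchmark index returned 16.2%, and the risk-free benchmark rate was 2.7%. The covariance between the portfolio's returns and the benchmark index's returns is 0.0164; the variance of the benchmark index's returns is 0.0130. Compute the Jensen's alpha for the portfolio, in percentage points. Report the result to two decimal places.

β = Cov / Var = 0.0164 / 0.0130 = 1.2615
E[R] = Rf + β(Rm − Rf) = 2.7% + 1.2615 × (16.2% − 2.7%) = 19.7303%
α = Rp − E[R] = 2.1% − 19.7303% = -17.6303

-17.63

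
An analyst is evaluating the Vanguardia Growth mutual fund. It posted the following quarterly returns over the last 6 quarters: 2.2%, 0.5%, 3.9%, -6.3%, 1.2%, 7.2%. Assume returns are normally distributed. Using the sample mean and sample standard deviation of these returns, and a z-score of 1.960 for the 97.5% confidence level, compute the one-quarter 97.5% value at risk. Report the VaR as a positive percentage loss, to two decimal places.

Mean return r̄ = 8.70 / 6 = 1.4500%
Σ(r − r̄)² = (2.2 − 1.4500)² + (0.5 − 1.4500)² + … = 100.6550
σ = √[100.6550 / 5] = 4.4868%
VaR = −(r̄ − z·σ) = −(1.4500 − 1.960 × 4.4868) = −(-7.3441) = 7.3441%

7.34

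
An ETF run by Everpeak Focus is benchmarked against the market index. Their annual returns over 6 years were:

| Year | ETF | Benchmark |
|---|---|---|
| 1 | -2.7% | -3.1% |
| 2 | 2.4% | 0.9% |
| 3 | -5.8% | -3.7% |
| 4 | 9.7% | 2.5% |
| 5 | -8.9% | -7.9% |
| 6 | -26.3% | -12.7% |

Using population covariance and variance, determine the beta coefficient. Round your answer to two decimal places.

r̄p = -5.2667%,  r̄m = -4.0000%
Cov = Σ(rp − r̄p)(rm − r̄m) / 6 = 55.6933
Var(rm) = Σ(rm − r̄m)² / 6 = 26.3433
β = Cov / Var = 55.6933 / 26.3433 = 2.1141

2.11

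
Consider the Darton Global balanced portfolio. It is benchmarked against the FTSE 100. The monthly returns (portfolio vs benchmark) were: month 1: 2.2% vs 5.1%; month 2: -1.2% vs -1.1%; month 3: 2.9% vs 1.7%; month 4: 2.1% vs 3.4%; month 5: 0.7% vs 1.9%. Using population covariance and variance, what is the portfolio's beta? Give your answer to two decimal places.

r̄p = 1.3400%,  r̄m = 2.2000%
Cov = Σ(rp − r̄p)(rm − r̄m) / 5 = 2.2400
Var(rm) = Σ(rm − r̄m)² / 5 = 4.2160
β = Cov / Var = 2.2400 / 4.2160 = 0.5313

0.53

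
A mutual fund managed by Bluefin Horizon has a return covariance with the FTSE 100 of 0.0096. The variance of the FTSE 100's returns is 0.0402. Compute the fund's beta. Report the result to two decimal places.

β = Cov(Rp, Rm) / Var(Rm) = 0.0096 / 0.0402 = 0.2388

0.24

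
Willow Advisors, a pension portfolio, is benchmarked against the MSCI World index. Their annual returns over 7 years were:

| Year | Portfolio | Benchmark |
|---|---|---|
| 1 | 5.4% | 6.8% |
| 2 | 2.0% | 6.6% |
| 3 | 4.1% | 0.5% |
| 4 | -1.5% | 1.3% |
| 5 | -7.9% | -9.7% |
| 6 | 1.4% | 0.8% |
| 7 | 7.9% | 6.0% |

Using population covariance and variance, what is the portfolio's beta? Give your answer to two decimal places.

r̄p = 1.6286%,  r̄m = 1.7571%
Cov = Σ(rp − r̄p)(rm − r̄m) / 7 = 22.1627
Var(rm) = Σ(rm − r̄m)² / 7 = 28.6939
β = Cov / Var = 22.1627 / 28.6939 = 0.7724

0.77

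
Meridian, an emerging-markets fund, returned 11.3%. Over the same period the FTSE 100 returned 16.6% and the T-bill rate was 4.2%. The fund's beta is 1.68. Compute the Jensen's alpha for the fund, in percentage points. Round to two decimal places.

-13.73

CAPM expected return = Rf + β(Rm − Rf) = 4.2% + 1.68 × (16.6% − 4.2%) = 4.2 + 1.68 × 12.40 = 25.0320%
Jensen's α = Rp − E[R] = 11.3% − 25.0320% = -13.7320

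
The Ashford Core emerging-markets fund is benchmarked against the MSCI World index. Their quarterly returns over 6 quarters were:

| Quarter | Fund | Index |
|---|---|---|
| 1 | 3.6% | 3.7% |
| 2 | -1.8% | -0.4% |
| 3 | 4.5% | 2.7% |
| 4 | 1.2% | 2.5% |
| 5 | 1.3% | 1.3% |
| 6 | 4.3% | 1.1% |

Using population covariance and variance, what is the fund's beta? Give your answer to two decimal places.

1.13

r̄p = 2.1833%,  r̄m = 1.8167%
Cov = Σ(rp − r̄p)(rm − r̄m) / 6 = 1.9686
Var(rm) = Σ(rm − r̄m)² / 6 = 1.7481
β = Cov / Var = 1.9686 / 1.7481 = 1.1261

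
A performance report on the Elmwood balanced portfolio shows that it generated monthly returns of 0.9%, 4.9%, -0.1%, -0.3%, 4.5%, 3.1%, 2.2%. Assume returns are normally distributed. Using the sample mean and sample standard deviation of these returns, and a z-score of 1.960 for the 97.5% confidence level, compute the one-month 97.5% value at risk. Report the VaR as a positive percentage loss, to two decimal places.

1.96

Mean return r̄ = 15.20 / 7 = 2.1714%
Sample std dev = √[26.6143 / 6] = 2.1061%
VaR = −(r̄ − z·σ) = −(2.1714 − 1.960 × 2.1061) = −(-1.9566) = 1.9566%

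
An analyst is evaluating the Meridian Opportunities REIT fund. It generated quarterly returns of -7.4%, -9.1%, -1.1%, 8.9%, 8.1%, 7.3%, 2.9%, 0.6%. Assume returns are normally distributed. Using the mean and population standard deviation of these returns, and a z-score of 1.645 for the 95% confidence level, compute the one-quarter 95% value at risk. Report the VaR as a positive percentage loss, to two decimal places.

r̄ = (-7.4 − 9.1 − 1.1 + 8.9 + 8.1 + 7.3 + 2.9 + 0.6) / 8 = 1.2750%
Σ(r − r̄)² = 332.6550; population σ = √(332.6550/8) = 6.4484%
VaR = −(r̄ − z·σ) = −(1.2750 − 1.645 × 6.4484) = −(-9.3326) = 9.3326%

9.33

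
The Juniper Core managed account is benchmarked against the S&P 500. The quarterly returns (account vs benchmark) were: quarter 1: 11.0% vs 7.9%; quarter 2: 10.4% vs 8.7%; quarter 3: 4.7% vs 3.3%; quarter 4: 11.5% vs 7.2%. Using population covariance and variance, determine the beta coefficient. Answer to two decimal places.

r̄p = 9.4000%,  r̄m = 6.7750%
Cov = Σ(rp − r̄p)(rm − r̄m) / 4 = 5.2375
Var(rm) = Σ(rm − r̄m)² / 4 = 4.3069
β = Cov / Var = 5.2375 / 4.3069 = 1.2161

1.22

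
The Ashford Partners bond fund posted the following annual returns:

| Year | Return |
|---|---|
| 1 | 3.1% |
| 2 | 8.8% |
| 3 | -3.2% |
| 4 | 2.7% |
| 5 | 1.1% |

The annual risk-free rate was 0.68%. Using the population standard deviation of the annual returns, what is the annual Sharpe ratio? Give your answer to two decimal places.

μ = (3.1 + 8.8 − 3.2 + 2.7 + 1.1) / 5 = 2.5000%
Population σ = √[Σ(r − μ)² / 5] = √[74.5400 / 5] = √14.9080 = 3.8611%
Sharpe = (μ − rf) / σ = (2.5000 − 0.68) / 3.8611 = 1.8200 / 3.8611 = 0.4714

0.47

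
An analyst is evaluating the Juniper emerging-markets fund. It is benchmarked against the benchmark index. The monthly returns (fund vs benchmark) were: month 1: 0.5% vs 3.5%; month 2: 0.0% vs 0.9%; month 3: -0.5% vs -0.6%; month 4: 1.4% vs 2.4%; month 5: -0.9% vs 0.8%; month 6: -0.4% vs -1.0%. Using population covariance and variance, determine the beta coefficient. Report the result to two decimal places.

0.34

r̄p = 0.0167%,  r̄m = 1.0000%
Cov = Σ(rp − r̄p)(rm − r̄m) / 6 = 0.8317
Var(rm) = Σ(rm − r̄m)² / 6 = 2.4700
β = Cov / Var = 0.8317 / 2.4700 = 0.3367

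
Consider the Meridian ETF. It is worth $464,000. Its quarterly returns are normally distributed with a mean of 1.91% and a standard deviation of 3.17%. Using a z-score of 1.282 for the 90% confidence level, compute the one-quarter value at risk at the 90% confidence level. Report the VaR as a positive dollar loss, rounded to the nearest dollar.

$9,994

Return at the 90% tail: μ − z·σ = 1.91% − 1.282 × 3.17% = 1.91 − 4.06394 = -2.15394%
VaR = −(-2.15394%) × $464,000 = 2.15394% × $464,000 = $9,994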